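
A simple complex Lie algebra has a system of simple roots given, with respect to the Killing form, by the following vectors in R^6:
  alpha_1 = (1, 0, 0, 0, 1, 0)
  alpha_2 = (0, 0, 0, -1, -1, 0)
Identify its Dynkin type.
A_2 (sl(3))

Compute the Cartan integers a_ij = 2(alpha_i, alpha_j)/(alpha_j, alpha_j); the resulting 2x2 Cartan matrix is
[[2, -1], [-1, 2]].
All simple roots have the same length, so the diagram is simply laced. The associated Dynkin diagram is a chain of 2 nodes with single edges (A_2), so the type is A_2 (the algebra sl(3)).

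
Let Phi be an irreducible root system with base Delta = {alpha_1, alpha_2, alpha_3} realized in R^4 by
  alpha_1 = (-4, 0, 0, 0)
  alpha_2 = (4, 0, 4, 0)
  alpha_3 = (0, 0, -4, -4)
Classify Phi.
Compute the Cartan integers a_ij = 2(alpha_i, alpha_j)/(alpha_j, alpha_j); the resulting 3x3 Cartan matrix is
[[2, -1, 0], [-2, 2, -1], [0, -1, 2]].
The roots have two lengths (squared-length ratio 2:1); the short ones are alpha_{1}. The associated Dynkin diagram is a chain of 3 nodes with a double edge at one end; the terminal node there is the unique short simple root (B_3), so the type is B_3 (the algebra so(7)).

B3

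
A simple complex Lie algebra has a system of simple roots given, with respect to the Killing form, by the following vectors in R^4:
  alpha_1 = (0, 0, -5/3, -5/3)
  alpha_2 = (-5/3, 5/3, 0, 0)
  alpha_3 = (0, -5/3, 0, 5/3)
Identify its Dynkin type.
type A_3

Compute the Cartan integers a_ij = 2(alpha_i, alpha_j)/(alpha_j, alpha_j); the resulting 3x3 Cartan matrix is
[[2, 0, -1], [0, 2, -1], [-1, -1, 2]].
All simple roots have the same length, so the diagram is simply laced. The associated Dynkin diagram is a chain of 3 nodes with single edges (A_3), so the type is A_3 (the algebra sl(4)).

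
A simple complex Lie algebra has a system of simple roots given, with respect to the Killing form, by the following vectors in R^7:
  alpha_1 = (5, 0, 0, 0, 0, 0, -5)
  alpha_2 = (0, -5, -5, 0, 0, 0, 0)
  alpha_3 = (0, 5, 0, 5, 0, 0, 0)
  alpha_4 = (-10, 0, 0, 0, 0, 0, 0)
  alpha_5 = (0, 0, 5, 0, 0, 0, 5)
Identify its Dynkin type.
C_5

Compute the Cartan integers a_ij = 2(alpha_i, alpha_j)/(alpha_j, alpha_j); the resulting 5x5 Cartan matrix is
[[2, 0, 0, -1, -1], [0, 2, -1, 0, -1], [0, -1, 2, 0, 0], [-2, 0, 0, 2, 0], [-1, -1, 0, 0, 2]].
The roots have two lengths (squared-length ratio 2:1); the short ones are alpha_{1,2,3,5}. The associated Dynkin diagram is a chain of 5 nodes with a double edge at one end; the terminal node there is the unique long simple root (C_5), so the type is C_5 (the algebra sp(10)).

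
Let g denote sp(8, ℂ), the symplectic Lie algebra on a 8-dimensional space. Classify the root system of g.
This is sp(8), which has dimension 8(8+1)/2 = 36 and rank 8/2 = 4. In the classification of classical Lie algebras, the symplectic algebra sp(2n) has type C_n; here n = 4, so the Dynkin diagram is a chain of 4 nodes with a double edge at one end; the terminal node there is the unique long simple root (C_4). Hence the type is C_4.

C4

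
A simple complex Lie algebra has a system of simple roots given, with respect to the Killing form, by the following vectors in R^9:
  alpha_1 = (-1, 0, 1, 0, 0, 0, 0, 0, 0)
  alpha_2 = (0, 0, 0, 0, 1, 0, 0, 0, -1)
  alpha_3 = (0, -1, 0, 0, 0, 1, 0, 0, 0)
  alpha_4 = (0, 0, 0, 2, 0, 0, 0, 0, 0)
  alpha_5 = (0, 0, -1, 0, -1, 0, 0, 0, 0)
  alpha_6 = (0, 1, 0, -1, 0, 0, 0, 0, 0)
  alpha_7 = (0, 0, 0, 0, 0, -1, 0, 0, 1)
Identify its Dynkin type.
type C_7

Compute the Cartan integers a_ij = 2(alpha_i, alpha_j)/(alpha_j, alpha_j); the resulting 7x7 Cartan matrix is
[[2, 0, 0, 0, -1, 0, 0], [0, 2, 0, 0, -1, 0, -1], [0, 0, 2, 0, 0, -1, -1], [0, 0, 0, 2, 0, -2, 0], [-1, -1, 0, 0, 2, 0, 0], [0, 0, -1, -1, 0, 2, 0], [0, -1, -1, 0, 0, 0, 2]].
The roots have two lengths (squared-length ratio 2:1); the short ones are alpha_{1,2,3,5,6,7}. The associated Dynkin diagram is a chain of 7 nodes with a double edge at one end; the terminal node there is the unique long simple root (C_7), so the type is C_7 (the algebra sp(14)).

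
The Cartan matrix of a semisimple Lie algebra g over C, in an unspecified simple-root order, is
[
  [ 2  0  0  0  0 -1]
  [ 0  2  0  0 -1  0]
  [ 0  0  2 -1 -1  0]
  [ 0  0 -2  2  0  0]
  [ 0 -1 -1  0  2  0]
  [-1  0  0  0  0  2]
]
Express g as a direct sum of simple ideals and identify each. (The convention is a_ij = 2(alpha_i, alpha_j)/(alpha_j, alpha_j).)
The diagram associated to this matrix has two connected components: the simple roots {alpha_1, alpha_6} form a chain of 2 nodes with single edges (A_2), and {alpha_2, alpha_3, alpha_4, alpha_5} form a chain of 4 nodes with a double edge at one end; the terminal node there is the unique long simple root (C_4). A semisimple Lie algebra decomposes uniquely as the direct sum of simple ideals, one per connected component of its Dynkin diagram, so g ≅ A_2 ⊕ C_4 (dimension 8 + 36 = 44).

type A_2 + type C_4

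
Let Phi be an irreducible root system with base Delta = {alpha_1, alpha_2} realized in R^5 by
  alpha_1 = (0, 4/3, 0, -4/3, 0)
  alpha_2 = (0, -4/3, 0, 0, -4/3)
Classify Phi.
Compute the Cartan integers a_ij = 2(alpha_i, alpha_j)/(alpha_j, alpha_j); the resulting 2x2 Cartan matrix is
[[2, -1], [-1, 2]].
All simple roots have the same length, so the diagram is simply laced. The associated Dynkin diagram is a chain of 2 nodes with single edges (A_2), so the type is A_2 (the algebra sl(3)).

A2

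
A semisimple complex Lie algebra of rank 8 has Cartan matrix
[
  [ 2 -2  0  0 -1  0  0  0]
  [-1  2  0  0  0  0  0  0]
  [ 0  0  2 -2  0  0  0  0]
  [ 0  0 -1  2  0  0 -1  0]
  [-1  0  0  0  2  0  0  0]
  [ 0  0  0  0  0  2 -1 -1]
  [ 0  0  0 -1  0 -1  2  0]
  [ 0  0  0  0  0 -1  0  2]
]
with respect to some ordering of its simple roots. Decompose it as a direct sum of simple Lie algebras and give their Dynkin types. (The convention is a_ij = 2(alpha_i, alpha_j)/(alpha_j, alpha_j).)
The diagram associated to this matrix has two connected components: the simple roots {alpha_1, alpha_2, alpha_5} form a chain of 3 nodes with a double edge at one end; the terminal node there is the unique short simple root (B_3), and {alpha_3, alpha_4, alpha_6, alpha_7, alpha_8} form a chain of 5 nodes with a double edge at one end; the terminal node there is the unique long simple root (C_5). A semisimple Lie algebra decomposes uniquely as the direct sum of simple ideals, one per connected component of its Dynkin diagram, so g ≅ B_3 ⊕ C_5 (dimension 21 + 55 = 76).

B_3 + C_5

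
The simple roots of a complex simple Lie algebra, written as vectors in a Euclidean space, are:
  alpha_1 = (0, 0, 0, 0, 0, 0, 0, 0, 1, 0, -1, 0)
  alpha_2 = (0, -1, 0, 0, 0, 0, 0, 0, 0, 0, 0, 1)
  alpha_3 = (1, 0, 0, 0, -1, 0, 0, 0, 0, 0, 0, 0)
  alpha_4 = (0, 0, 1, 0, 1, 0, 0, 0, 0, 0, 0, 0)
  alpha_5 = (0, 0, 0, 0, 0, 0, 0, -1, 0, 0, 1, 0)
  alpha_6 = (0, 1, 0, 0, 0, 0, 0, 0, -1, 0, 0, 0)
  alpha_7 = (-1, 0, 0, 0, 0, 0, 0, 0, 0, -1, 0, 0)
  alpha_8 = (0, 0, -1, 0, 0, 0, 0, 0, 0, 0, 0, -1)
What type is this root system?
type A_8

Compute the Cartan integers a_ij = 2(alpha_i, alpha_j)/(alpha_j, alpha_j); the resulting 8x8 Cartan matrix is
[[2, 0, 0, 0, -1, -1, 0, 0], [0, 2, 0, 0, 0, -1, 0, -1], [0, 0, 2, -1, 0, 0, -1, 0], [0, 0, -1, 2, 0, 0, 0, -1], [-1, 0, 0, 0, 2, 0, 0, 0], [-1, -1, 0, 0, 0, 2, 0, 0], [0, 0, -1, 0, 0, 0, 2, 0], [0, -1, 0, -1, 0, 0, 0, 2]].
All simple roots have the same length, so the diagram is simply laced. The associated Dynkin diagram is a chain of 8 nodes with single edges (A_8), so the type is A_8 (the algebra sl(9)).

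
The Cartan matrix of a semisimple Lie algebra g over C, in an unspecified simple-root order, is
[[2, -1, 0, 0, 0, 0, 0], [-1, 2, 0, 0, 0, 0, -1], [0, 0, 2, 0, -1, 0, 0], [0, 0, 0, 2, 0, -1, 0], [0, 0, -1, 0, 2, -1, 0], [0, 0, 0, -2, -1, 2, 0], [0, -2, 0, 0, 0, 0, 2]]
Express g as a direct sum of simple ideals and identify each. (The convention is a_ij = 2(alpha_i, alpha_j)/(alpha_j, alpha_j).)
The diagram associated to this matrix has two connected components: the simple roots {alpha_3, alpha_4, alpha_5, alpha_6} form a chain of 4 nodes with a double edge at one end; the terminal node there is the unique short simple root (B_4), and {alpha_1, alpha_2, alpha_7} form a chain of 3 nodes with a double edge at one end; the terminal node there is the unique long simple root (C_3). A semisimple Lie algebra decomposes uniquely as the direct sum of simple ideals, one per connected component of its Dynkin diagram, so g ≅ B_4 ⊕ C_3 (dimension 36 + 21 = 57).

B_4 ⊕ C_3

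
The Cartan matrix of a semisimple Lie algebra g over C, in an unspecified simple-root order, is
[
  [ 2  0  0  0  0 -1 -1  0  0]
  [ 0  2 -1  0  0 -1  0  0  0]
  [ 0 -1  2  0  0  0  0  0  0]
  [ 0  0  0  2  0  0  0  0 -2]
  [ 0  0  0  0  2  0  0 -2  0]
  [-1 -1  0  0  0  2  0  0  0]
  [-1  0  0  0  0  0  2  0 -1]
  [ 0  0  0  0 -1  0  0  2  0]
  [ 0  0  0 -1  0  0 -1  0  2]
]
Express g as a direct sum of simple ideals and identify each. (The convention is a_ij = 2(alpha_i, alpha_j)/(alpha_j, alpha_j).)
The diagram associated to this matrix has two connected components: the simple roots {alpha_5, alpha_8} form a chain of 2 nodes with a double edge at one end; the terminal node there is the unique short simple root (B_2), and {alpha_1, alpha_2, alpha_3, alpha_4, alpha_6, alpha_7, alpha_9} form a chain of 7 nodes with a double edge at one end; the terminal node there is the unique long simple root (C_7). A semisimple Lie algebra decomposes uniquely as the direct sum of simple ideals, one per connected component of its Dynkin diagram, so g ≅ B_2 ⊕ C_7 (dimension 10 + 105 = 115).

B2 + C7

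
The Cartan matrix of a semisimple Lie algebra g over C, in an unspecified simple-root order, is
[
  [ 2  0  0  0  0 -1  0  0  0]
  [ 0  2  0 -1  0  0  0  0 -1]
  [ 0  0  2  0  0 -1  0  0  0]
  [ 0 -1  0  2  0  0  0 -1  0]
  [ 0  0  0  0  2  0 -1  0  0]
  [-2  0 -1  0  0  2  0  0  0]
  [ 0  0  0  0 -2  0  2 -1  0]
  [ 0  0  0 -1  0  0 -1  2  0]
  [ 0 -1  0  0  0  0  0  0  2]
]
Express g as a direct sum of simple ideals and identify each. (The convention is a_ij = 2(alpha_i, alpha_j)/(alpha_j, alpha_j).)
The diagram associated to this matrix has two connected components: the simple roots {alpha_1, alpha_3, alpha_6} form a chain of 3 nodes with a double edge at one end; the terminal node there is the unique short simple root (B_3), and {alpha_2, alpha_4, alpha_5, alpha_7, alpha_8, alpha_9} form a chain of 6 nodes with a double edge at one end; the terminal node there is the unique short simple root (B_6). A semisimple Lie algebra decomposes uniquely as the direct sum of simple ideals, one per connected component of its Dynkin diagram, so g ≅ B_3 ⊕ B_6 (dimension 21 + 78 = 99).

B3 + B6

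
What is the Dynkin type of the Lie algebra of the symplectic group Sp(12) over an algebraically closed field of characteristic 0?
This is sp(12), which has dimension 12(12+1)/2 = 78 and rank 12/2 = 6. In the classification of classical Lie algebras, the symplectic algebra sp(2n) has type C_n; here n = 6, so the Dynkin diagram is a chain of 6 nodes with a double edge at one end; the terminal node there is the unique long simple root (C_6). Hence the type is C_6.

C6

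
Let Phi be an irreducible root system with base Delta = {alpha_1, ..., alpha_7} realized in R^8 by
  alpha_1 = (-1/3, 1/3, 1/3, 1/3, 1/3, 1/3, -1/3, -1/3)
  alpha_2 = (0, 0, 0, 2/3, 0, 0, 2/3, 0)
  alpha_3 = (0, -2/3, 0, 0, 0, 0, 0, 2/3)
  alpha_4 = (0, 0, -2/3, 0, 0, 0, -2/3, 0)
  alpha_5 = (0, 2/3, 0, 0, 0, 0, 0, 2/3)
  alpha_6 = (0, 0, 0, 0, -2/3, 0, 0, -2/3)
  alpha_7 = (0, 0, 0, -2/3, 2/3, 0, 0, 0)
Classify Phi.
Compute the Cartan integers a_ij = 2(alpha_i, alpha_j)/(alpha_j, alpha_j); the resulting 7x7 Cartan matrix is
[[2, 0, -1, 0, 0, 0, 0], [0, 2, 0, -1, 0, 0, -1], [-1, 0, 2, 0, 0, -1, 0], [0, -1, 0, 2, 0, 0, 0], [0, 0, 0, 0, 2, -1, 0], [0, 0, -1, 0, -1, 2, -1], [0, -1, 0, 0, 0, -1, 2]].
All simple roots have the same length, so the diagram is simply laced. The associated Dynkin diagram is a chain of 6 nodes with one extra node attached to the third node from one end (E_7), so the type is E_7.

E_7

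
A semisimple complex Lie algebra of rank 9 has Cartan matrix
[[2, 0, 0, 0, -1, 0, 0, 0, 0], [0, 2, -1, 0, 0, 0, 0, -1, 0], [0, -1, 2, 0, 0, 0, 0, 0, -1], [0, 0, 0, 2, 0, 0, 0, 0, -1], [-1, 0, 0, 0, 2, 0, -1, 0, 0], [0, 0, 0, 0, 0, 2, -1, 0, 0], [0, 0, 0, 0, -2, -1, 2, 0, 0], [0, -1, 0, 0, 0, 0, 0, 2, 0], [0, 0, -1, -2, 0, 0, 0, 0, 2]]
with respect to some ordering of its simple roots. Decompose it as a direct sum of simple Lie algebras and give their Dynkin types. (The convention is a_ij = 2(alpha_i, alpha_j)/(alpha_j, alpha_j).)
B_5 + F_4

The diagram associated to this matrix has two connected components: the simple roots {alpha_2, alpha_3, alpha_4, alpha_8, alpha_9} form a chain of 5 nodes with a double edge at one end; the terminal node there is the unique short simple root (B_5), and {alpha_1, alpha_5, alpha_6, alpha_7} form a chain of 4 nodes with a double edge between the middle two (F_4). A semisimple Lie algebra decomposes uniquely as the direct sum of simple ideals, one per connected component of its Dynkin diagram, so g ≅ B_5 ⊕ F_4 (dimension 55 + 52 = 107).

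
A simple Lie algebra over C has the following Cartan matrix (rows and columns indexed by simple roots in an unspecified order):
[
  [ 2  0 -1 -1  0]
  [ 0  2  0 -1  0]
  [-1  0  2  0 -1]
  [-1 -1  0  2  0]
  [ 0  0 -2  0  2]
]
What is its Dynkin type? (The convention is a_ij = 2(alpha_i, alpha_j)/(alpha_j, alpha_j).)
C_5

The matrix has rank 5 with 2's on the diagonal. Reading the off-diagonal entries as Dynkin edges (a single edge where a_ij = a_ji = -1; a double or triple edge where a_ij * a_ji = 2 or 3), the diagram is a chain of 5 nodes with a double edge at one end; the terminal node there is the unique long simple root (C_5). One simple-root ordering that puts it in standard form is (alpha_2, alpha_4, alpha_1, alpha_3, alpha_5). So the algebra is type C_5, i.e. sp(10).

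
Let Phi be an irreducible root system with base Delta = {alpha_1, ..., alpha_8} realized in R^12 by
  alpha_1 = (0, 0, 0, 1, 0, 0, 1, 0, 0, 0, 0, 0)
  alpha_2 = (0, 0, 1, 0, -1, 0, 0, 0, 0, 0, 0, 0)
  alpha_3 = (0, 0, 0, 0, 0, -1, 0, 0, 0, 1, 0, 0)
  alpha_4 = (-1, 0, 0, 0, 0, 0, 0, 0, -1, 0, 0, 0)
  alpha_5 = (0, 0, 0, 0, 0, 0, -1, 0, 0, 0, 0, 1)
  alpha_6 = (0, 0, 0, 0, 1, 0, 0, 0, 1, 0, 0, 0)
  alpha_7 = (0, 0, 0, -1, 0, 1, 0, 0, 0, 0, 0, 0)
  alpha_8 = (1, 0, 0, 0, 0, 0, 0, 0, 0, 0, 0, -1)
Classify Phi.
Compute the Cartan integers a_ij = 2(alpha_i, alpha_j)/(alpha_j, alpha_j); the resulting 8x8 Cartan matrix is
[[2, 0, 0, 0, -1, 0, -1, 0], [0, 2, 0, 0, 0, -1, 0, 0], [0, 0, 2, 0, 0, 0, -1, 0], [0, 0, 0, 2, 0, -1, 0, -1], [-1, 0, 0, 0, 2, 0, 0, -1], [0, -1, 0, -1, 0, 2, 0, 0], [-1, 0, -1, 0, 0, 0, 2, 0], [0, 0, 0, -1, -1, 0, 0, 2]].
All simple roots have the same length, so the diagram is simply laced. The associated Dynkin diagram is a chain of 8 nodes with single edges (A_8), so the type is A_8 (the algebra sl(9)).

A8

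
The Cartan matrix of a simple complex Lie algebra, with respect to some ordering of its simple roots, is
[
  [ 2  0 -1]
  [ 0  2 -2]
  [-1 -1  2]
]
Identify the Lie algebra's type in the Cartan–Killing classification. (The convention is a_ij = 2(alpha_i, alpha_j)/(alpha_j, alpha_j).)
C_3 (sp(6))

The matrix has rank 3 with 2's on the diagonal. Reading the off-diagonal entries as Dynkin edges (a single edge where a_ij = a_ji = -1; a double or triple edge where a_ij * a_ji = 2 or 3), the diagram is a chain of 3 nodes with a double edge at one end; the terminal node there is the unique long simple root (C_3). One simple-root ordering that puts it in standard form is (alpha_1, alpha_3, alpha_2). So the algebra is type C_3, i.e. sp(6).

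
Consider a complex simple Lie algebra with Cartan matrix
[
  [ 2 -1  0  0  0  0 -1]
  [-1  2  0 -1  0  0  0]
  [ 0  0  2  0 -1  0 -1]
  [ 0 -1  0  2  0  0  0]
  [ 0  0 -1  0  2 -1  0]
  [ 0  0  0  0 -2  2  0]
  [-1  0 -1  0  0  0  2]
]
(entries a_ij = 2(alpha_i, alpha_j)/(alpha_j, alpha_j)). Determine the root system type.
The matrix has rank 7 with 2's on the diagonal. Reading the off-diagonal entries as Dynkin edges (a single edge where a_ij = a_ji = -1; a double or triple edge where a_ij * a_ji = 2 or 3), the diagram is a chain of 7 nodes with a double edge at one end; the terminal node there is the unique long simple root (C_7). One simple-root ordering that puts it in standard form is (alpha_4, alpha_2, alpha_1, alpha_7, alpha_3, alpha_5, alpha_6). So the algebra is type C_7, i.e. sp(14).

type C_7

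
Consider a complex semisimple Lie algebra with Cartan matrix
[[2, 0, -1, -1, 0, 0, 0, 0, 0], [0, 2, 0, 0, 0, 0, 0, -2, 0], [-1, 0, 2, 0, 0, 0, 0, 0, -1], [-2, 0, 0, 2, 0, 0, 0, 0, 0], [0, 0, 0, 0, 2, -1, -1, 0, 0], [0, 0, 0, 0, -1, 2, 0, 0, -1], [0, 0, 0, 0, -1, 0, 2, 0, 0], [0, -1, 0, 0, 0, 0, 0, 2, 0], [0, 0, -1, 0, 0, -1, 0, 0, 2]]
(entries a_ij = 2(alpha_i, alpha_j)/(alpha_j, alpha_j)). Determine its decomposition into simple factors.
B_2 (so(5)) + C_7 (sp(14))

The diagram associated to this matrix has two connected components: the simple roots {alpha_2, alpha_8} form a chain of 2 nodes with a double edge at one end; the terminal node there is the unique short simple root (B_2), and {alpha_1, alpha_3, alpha_4, alpha_5, alpha_6, alpha_7, alpha_9} form a chain of 7 nodes with a double edge at one end; the terminal node there is the unique long simple root (C_7). A semisimple Lie algebra decomposes uniquely as the direct sum of simple ideals, one per connected component of its Dynkin diagram, so g ≅ B_2 ⊕ C_7 (dimension 10 + 105 = 115).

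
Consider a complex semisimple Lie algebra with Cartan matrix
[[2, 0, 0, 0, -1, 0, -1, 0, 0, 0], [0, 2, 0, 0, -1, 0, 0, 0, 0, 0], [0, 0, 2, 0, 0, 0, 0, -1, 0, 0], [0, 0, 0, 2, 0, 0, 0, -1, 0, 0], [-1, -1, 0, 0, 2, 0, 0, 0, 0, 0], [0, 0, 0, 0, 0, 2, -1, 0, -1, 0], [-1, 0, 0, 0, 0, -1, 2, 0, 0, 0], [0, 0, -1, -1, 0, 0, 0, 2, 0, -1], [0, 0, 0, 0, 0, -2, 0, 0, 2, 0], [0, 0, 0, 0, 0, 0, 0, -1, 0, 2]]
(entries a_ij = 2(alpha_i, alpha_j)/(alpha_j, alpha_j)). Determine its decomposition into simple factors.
The diagram associated to this matrix has two connected components: the simple roots {alpha_1, alpha_2, alpha_5, alpha_6, alpha_7, alpha_9} form a chain of 6 nodes with a double edge at one end; the terminal node there is the unique long simple root (C_6), and {alpha_3, alpha_4, alpha_8, alpha_10} form a chain of 2 nodes with a fork of two nodes at one end (D_4). A semisimple Lie algebra decomposes uniquely as the direct sum of simple ideals, one per connected component of its Dynkin diagram, so g ≅ C_6 ⊕ D_4 (dimension 78 + 28 = 106).

C6 + D4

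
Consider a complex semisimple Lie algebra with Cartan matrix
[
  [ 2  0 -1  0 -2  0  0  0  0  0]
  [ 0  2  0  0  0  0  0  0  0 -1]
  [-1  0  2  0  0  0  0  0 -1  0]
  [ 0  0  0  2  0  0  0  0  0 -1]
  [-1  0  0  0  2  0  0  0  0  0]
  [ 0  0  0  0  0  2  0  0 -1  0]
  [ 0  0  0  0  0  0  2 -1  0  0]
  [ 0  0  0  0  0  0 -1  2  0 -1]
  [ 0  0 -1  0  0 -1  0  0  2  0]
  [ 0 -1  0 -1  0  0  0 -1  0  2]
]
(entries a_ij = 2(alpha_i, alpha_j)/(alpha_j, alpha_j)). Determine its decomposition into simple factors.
type B_5 ⊕ type D_5

The diagram associated to this matrix has two connected components: the simple roots {alpha_1, alpha_3, alpha_5, alpha_6, alpha_9} form a chain of 5 nodes with a double edge at one end; the terminal node there is the unique short simple root (B_5), and {alpha_2, alpha_4, alpha_7, alpha_8, alpha_10} form a chain of 3 nodes with a fork of two nodes at one end (D_5). A semisimple Lie algebra decomposes uniquely as the direct sum of simple ideals, one per connected component of its Dynkin diagram, so g ≅ B_5 ⊕ D_5 (dimension 55 + 45 = 100).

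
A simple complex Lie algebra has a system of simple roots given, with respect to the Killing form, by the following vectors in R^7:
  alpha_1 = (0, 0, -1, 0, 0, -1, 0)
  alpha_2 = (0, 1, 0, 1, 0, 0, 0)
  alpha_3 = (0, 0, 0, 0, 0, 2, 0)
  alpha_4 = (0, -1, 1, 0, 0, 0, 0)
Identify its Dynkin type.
C_4 (sp(8))

Compute the Cartan integers a_ij = 2(alpha_i, alpha_j)/(alpha_j, alpha_j); the resulting 4x4 Cartan matrix is
[[2, 0, -1, -1], [0, 2, 0, -1], [-2, 0, 2, 0], [-1, -1, 0, 2]].
The roots have two lengths (squared-length ratio 2:1); the short ones are alpha_{1,2,4}. The associated Dynkin diagram is a chain of 4 nodes with a double edge at one end; the terminal node there is the unique long simple root (C_4), so the type is C_4 (the algebra sp(8)).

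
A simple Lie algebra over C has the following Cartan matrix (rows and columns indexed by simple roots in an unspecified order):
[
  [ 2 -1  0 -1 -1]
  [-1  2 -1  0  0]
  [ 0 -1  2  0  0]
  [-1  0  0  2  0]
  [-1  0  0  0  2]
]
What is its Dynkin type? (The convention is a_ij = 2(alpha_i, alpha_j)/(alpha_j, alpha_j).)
The matrix has rank 5 with 2's on the diagonal. Reading the off-diagonal entries as Dynkin edges (a single edge where a_ij = a_ji = -1; a double or triple edge where a_ij * a_ji = 2 or 3), the diagram is a chain of 3 nodes with a fork of two nodes at one end (D_5). One simple-root ordering that puts it in standard form is (alpha_3, alpha_2, alpha_1, alpha_5, alpha_4). So the algebra is type D_5, i.e. so(10).

D5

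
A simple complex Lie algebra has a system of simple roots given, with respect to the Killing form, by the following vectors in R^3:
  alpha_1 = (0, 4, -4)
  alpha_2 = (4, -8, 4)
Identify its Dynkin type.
G_2

Compute the Cartan integers a_ij = 2(alpha_i, alpha_j)/(alpha_j, alpha_j); the resulting 2x2 Cartan matrix is
[[2, -1], [-3, 2]].
The roots have two lengths (squared-length ratio 3:1); the short ones are alpha_{1}. The associated Dynkin diagram is two nodes joined by a triple edge (G_2), so the type is G_2.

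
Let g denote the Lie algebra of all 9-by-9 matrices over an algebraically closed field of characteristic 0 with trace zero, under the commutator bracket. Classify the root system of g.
type A_8

This is sl(9), which has dimension 9^2 - 1 = 80 and rank 9 - 1 = 8 (a Cartan subalgebra is the diagonal traceless matrices). In the classification of classical Lie algebras, the special linear algebra sl(n+1) has type A_n; here n = 8, so the Dynkin diagram is a chain of 8 nodes with single edges (A_8). Hence the type is A_8.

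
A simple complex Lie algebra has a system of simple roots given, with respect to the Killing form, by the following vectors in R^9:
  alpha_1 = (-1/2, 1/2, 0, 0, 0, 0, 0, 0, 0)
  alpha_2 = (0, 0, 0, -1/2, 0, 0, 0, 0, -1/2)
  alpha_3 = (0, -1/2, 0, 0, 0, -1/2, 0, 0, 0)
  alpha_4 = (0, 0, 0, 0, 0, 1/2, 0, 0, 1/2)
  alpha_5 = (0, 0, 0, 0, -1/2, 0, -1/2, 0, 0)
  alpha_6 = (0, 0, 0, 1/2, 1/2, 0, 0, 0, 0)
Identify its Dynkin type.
Compute the Cartan integers a_ij = 2(alpha_i, alpha_j)/(alpha_j, alpha_j); the resulting 6x6 Cartan matrix is
[[2, 0, -1, 0, 0, 0], [0, 2, 0, -1, 0, -1], [-1, 0, 2, -1, 0, 0], [0, -1, -1, 2, 0, 0], [0, 0, 0, 0, 2, -1], [0, -1, 0, 0, -1, 2]].
All simple roots have the same length, so the diagram is simply laced. The associated Dynkin diagram is a chain of 6 nodes with single edges (A_6), so the type is A_6 (the algebra sl(7)).

A6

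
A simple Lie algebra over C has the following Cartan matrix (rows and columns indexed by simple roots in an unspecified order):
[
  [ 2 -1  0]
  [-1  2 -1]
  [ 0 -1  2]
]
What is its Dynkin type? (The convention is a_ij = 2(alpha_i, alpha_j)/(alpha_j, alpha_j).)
The matrix has rank 3 with 2's on the diagonal. Reading the off-diagonal entries as Dynkin edges (a single edge where a_ij = a_ji = -1; a double or triple edge where a_ij * a_ji = 2 or 3), the diagram is a chain of 3 nodes with single edges (A_3). One simple-root ordering that puts it in standard form is (alpha_3, alpha_2, alpha_1). So the algebra is type A_3, i.e. sl(4).

type A_3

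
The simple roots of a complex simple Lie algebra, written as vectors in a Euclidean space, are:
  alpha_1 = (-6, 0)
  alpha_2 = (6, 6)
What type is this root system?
Compute the Cartan integers a_ij = 2(alpha_i, alpha_j)/(alpha_j, alpha_j); the resulting 2x2 Cartan matrix is
[[2, -1], [-2, 2]].
The roots have two lengths (squared-length ratio 2:1); the short ones are alpha_{1}. The associated Dynkin diagram is a chain of 2 nodes with a double edge at one end; the terminal node there is the unique short simple root (B_2), so the type is B_2 (the algebra so(5)).

type B_2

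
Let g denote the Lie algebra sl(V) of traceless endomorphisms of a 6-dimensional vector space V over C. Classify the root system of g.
This is sl(6), which has dimension 6^2 - 1 = 35 and rank 6 - 1 = 5 (a Cartan subalgebra is the diagonal traceless matrices). In the classification of classical Lie algebras, the special linear algebra sl(n+1) has type A_n; here n = 5, so the Dynkin diagram is a chain of 5 nodes with single edges (A_5). Hence the type is A_5.

A_5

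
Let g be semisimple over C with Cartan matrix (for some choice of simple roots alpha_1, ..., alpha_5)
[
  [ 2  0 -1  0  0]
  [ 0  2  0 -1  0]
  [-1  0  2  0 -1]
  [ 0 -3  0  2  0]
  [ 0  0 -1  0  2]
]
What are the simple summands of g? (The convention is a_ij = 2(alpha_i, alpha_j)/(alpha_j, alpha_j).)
A3 ⊕ G2

The diagram associated to this matrix has two connected components: the simple roots {alpha_1, alpha_3, alpha_5} form a chain of 3 nodes with single edges (A_3), and {alpha_2, alpha_4} form two nodes joined by a triple edge (G_2). A semisimple Lie algebra decomposes uniquely as the direct sum of simple ideals, one per connected component of its Dynkin diagram, so g ≅ A_3 ⊕ G_2 (dimension 15 + 14 = 29).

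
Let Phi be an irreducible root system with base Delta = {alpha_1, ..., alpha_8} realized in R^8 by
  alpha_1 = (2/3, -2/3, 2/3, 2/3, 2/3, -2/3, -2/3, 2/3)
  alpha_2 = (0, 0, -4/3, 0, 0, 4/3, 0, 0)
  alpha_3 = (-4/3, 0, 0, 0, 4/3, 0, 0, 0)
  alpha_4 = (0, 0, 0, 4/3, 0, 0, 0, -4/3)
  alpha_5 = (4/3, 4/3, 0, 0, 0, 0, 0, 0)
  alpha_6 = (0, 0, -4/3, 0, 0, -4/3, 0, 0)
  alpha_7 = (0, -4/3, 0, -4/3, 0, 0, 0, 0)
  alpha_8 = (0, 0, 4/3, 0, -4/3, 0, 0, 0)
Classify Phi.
Compute the Cartan integers a_ij = 2(alpha_i, alpha_j)/(alpha_j, alpha_j); the resulting 8x8 Cartan matrix is
[[2, -1, 0, 0, 0, 0, 0, 0], [-1, 2, 0, 0, 0, 0, 0, -1], [0, 0, 2, 0, -1, 0, 0, -1], [0, 0, 0, 2, 0, 0, -1, 0], [0, 0, -1, 0, 2, 0, -1, 0], [0, 0, 0, 0, 0, 2, 0, -1], [0, 0, 0, -1, -1, 0, 2, 0], [0, -1, -1, 0, 0, -1, 0, 2]].
All simple roots have the same length, so the diagram is simply laced. The associated Dynkin diagram is a chain of 7 nodes with one extra node attached to the third node from one end (E_8), so the type is E_8.

E_8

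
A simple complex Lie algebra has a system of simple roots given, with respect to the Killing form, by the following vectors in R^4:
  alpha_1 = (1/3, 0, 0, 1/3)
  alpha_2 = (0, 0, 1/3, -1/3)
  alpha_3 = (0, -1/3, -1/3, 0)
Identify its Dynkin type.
Compute the Cartan integers a_ij = 2(alpha_i, alpha_j)/(alpha_j, alpha_j); the resulting 3x3 Cartan matrix is
[[2, -1, 0], [-1, 2, -1], [0, -1, 2]].
All simple roots have the same length, so the diagram is simply laced. The associated Dynkin diagram is a chain of 3 nodes with single edges (A_3), so the type is A_3 (the algebra sl(4)).

A3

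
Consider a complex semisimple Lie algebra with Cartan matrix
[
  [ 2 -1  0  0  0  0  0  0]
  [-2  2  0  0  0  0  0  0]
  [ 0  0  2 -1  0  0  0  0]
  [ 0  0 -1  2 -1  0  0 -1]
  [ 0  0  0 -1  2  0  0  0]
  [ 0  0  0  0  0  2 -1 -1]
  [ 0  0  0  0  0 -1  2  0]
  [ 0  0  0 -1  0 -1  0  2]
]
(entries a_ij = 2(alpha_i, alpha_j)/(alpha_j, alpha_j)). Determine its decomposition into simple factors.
The diagram associated to this matrix has two connected components: the simple roots {alpha_1, alpha_2} form a chain of 2 nodes with a double edge at one end; the terminal node there is the unique short simple root (B_2), and {alpha_3, alpha_4, alpha_5, alpha_6, alpha_7, alpha_8} form a chain of 4 nodes with a fork of two nodes at one end (D_6). A semisimple Lie algebra decomposes uniquely as the direct sum of simple ideals, one per connected component of its Dynkin diagram, so g ≅ B_2 ⊕ D_6 (dimension 10 + 66 = 76).

B2 ⊕ D6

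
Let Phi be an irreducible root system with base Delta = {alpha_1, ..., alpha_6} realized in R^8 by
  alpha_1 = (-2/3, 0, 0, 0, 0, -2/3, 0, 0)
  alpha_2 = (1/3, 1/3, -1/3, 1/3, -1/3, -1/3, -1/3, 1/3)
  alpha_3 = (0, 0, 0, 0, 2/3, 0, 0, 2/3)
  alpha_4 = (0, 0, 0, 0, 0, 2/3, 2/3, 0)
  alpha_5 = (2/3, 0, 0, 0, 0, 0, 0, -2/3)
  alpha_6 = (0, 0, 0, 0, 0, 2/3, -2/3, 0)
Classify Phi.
Compute the Cartan integers a_ij = 2(alpha_i, alpha_j)/(alpha_j, alpha_j); the resulting 6x6 Cartan matrix is
[[2, 0, 0, -1, -1, -1], [0, 2, 0, -1, 0, 0], [0, 0, 2, 0, -1, 0], [-1, -1, 0, 2, 0, 0], [-1, 0, -1, 0, 2, 0], [-1, 0, 0, 0, 0, 2]].
All simple roots have the same length, so the diagram is simply laced. The associated Dynkin diagram is a chain of 5 nodes with one extra node attached to the third node from one end (E_6), so the type is E_6.

E_6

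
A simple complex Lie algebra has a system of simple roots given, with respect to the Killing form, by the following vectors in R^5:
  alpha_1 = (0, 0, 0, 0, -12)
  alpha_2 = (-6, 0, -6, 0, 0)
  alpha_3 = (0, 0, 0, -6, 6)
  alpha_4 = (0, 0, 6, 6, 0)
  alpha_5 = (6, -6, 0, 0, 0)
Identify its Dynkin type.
C5

Compute the Cartan integers a_ij = 2(alpha_i, alpha_j)/(alpha_j, alpha_j); the resulting 5x5 Cartan matrix is
[[2, 0, -2, 0, 0], [0, 2, 0, -1, -1], [-1, 0, 2, -1, 0], [0, -1, -1, 2, 0], [0, -1, 0, 0, 2]].
The roots have two lengths (squared-length ratio 2:1); the short ones are alpha_{2,3,4,5}. The associated Dynkin diagram is a chain of 5 nodes with a double edge at one end; the terminal node there is the unique long simple root (C_5), so the type is C_5 (the algebra sp(10)).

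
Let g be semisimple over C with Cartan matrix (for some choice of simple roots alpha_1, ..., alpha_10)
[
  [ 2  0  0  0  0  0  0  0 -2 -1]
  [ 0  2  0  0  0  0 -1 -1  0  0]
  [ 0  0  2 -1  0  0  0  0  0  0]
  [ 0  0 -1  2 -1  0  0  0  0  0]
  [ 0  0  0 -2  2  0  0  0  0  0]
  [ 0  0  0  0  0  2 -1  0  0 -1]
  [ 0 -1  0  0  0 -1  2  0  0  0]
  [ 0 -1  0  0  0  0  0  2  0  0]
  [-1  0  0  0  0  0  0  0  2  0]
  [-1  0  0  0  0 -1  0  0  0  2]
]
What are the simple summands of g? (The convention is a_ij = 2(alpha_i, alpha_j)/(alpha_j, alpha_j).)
type B_7 ⊕ type C_3

The diagram associated to this matrix has two connected components: the simple roots {alpha_1, alpha_2, alpha_6, alpha_7, alpha_8, alpha_9, alpha_10} form a chain of 7 nodes with a double edge at one end; the terminal node there is the unique short simple root (B_7), and {alpha_3, alpha_4, alpha_5} form a chain of 3 nodes with a double edge at one end; the terminal node there is the unique long simple root (C_3). A semisimple Lie algebra decomposes uniquely as the direct sum of simple ideals, one per connected component of its Dynkin diagram, so g ≅ B_7 ⊕ C_3 (dimension 105 + 21 = 126).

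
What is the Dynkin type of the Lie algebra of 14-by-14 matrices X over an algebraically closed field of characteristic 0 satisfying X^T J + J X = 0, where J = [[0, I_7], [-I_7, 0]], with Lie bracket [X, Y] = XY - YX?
This is sp(14), which has dimension 14(14+1)/2 = 105 and rank 14/2 = 7. In the classification of classical Lie algebras, the symplectic algebra sp(2n) has type C_n; here n = 7, so the Dynkin diagram is a chain of 7 nodes with a double edge at one end; the terminal node there is the unique long simple root (C_7). Hence the type is C_7.

C7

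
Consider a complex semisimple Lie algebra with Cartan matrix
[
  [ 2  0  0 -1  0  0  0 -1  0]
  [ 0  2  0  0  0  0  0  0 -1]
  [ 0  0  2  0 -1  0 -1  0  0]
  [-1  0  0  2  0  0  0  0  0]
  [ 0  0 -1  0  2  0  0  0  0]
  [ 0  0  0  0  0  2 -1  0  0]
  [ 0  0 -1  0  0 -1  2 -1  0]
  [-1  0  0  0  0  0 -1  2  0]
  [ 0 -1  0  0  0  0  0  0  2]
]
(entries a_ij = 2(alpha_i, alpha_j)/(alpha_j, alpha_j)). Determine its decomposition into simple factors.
A2 + E7

The diagram associated to this matrix has two connected components: the simple roots {alpha_2, alpha_9} form a chain of 2 nodes with single edges (A_2), and {alpha_1, alpha_3, alpha_4, alpha_5, alpha_6, alpha_7, alpha_8} form a chain of 6 nodes with one extra node attached to the third node from one end (E_7). A semisimple Lie algebra decomposes uniquely as the direct sum of simple ideals, one per connected component of its Dynkin diagram, so g ≅ A_2 ⊕ E_7 (dimension 8 + 133 = 141).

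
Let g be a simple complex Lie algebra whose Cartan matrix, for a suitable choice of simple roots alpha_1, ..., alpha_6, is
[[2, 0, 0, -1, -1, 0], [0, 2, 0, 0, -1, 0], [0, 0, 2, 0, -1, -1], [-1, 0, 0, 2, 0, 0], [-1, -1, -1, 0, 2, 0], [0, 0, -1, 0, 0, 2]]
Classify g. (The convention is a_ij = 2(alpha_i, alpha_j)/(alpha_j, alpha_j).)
E_6

The matrix has rank 6 with 2's on the diagonal. Reading the off-diagonal entries as Dynkin edges (a single edge where a_ij = a_ji = -1; a double or triple edge where a_ij * a_ji = 2 or 3), the diagram is a chain of 5 nodes with one extra node attached to the third node from one end (E_6). One simple-root ordering that puts it in standard form is (alpha_6, alpha_2, alpha_3, alpha_5, alpha_1, alpha_4). So the algebra is type E_6.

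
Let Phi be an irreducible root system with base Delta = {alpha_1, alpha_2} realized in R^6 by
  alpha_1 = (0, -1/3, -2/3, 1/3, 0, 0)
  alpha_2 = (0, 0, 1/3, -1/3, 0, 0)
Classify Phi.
G2

Compute the Cartan integers a_ij = 2(alpha_i, alpha_j)/(alpha_j, alpha_j); the resulting 2x2 Cartan matrix is
[[2, -3], [-1, 2]].
The roots have two lengths (squared-length ratio 3:1); the short ones are alpha_{2}. The associated Dynkin diagram is two nodes joined by a triple edge (G_2), so the type is G_2.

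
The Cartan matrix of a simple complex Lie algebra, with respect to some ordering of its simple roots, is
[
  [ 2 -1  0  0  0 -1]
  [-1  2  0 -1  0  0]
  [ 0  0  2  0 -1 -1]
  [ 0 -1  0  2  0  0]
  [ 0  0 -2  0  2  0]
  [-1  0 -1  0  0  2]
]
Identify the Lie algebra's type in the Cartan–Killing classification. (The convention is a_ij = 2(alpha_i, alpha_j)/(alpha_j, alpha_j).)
The matrix has rank 6 with 2's on the diagonal. Reading the off-diagonal entries as Dynkin edges (a single edge where a_ij = a_ji = -1; a double or triple edge where a_ij * a_ji = 2 or 3), the diagram is a chain of 6 nodes with a double edge at one end; the terminal node there is the unique long simple root (C_6). One simple-root ordering that puts it in standard form is (alpha_4, alpha_2, alpha_1, alpha_6, alpha_3, alpha_5). So the algebra is type C_6, i.e. sp(12).

C_6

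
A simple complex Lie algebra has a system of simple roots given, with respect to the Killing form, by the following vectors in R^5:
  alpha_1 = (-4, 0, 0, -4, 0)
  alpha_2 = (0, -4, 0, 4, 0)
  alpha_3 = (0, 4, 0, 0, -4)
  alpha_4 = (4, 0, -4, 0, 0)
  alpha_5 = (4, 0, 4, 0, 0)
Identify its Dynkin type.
D_5 (so(10))

Compute the Cartan integers a_ij = 2(alpha_i, alpha_j)/(alpha_j, alpha_j); the resulting 5x5 Cartan matrix is
[[2, -1, 0, -1, -1], [-1, 2, -1, 0, 0], [0, -1, 2, 0, 0], [-1, 0, 0, 2, 0], [-1, 0, 0, 0, 2]].
All simple roots have the same length, so the diagram is simply laced. The associated Dynkin diagram is a chain of 3 nodes with a fork of two nodes at one end (D_5), so the type is D_5 (the algebra so(10)).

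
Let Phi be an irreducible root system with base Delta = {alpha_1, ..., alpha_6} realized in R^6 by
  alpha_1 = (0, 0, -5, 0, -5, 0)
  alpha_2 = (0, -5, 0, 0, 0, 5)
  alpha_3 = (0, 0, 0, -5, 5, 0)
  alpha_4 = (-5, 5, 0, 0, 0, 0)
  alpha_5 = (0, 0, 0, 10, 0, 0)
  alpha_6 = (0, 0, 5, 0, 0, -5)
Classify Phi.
Compute the Cartan integers a_ij = 2(alpha_i, alpha_j)/(alpha_j, alpha_j); the resulting 6x6 Cartan matrix is
[[2, 0, -1, 0, 0, -1], [0, 2, 0, -1, 0, -1], [-1, 0, 2, 0, -1, 0], [0, -1, 0, 2, 0, 0], [0, 0, -2, 0, 2, 0], [-1, -1, 0, 0, 0, 2]].
The roots have two lengths (squared-length ratio 2:1); the short ones are alpha_{1,2,3,4,6}. The associated Dynkin diagram is a chain of 6 nodes with a double edge at one end; the terminal node there is the unique long simple root (C_6), so the type is C_6 (the algebra sp(12)).

C_6 (sp(12))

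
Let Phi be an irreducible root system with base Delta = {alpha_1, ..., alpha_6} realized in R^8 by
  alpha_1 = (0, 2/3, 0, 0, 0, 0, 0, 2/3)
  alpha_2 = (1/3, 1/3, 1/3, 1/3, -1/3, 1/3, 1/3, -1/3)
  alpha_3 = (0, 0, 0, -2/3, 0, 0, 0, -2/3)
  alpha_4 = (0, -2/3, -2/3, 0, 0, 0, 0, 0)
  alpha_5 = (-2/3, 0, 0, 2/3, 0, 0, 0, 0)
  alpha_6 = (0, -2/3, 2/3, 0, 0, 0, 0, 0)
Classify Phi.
E6

Compute the Cartan integers a_ij = 2(alpha_i, alpha_j)/(alpha_j, alpha_j); the resulting 6x6 Cartan matrix is
[[2, 0, -1, -1, 0, -1], [0, 2, 0, -1, 0, 0], [-1, 0, 2, 0, -1, 0], [-1, -1, 0, 2, 0, 0], [0, 0, -1, 0, 2, 0], [-1, 0, 0, 0, 0, 2]].
All simple roots have the same length, so the diagram is simply laced. The associated Dynkin diagram is a chain of 5 nodes with one extra node attached to the third node from one end (E_6), so the type is E_6.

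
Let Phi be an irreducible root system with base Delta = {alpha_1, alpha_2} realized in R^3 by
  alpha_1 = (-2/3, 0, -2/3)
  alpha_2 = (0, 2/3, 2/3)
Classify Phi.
Compute the Cartan integers a_ij = 2(alpha_i, alpha_j)/(alpha_j, alpha_j); the resulting 2x2 Cartan matrix is
[[2, -1], [-1, 2]].
All simple roots have the same length, so the diagram is simply laced. The associated Dynkin diagram is a chain of 2 nodes with single edges (A_2), so the type is A_2 (the algebra sl(3)).

A2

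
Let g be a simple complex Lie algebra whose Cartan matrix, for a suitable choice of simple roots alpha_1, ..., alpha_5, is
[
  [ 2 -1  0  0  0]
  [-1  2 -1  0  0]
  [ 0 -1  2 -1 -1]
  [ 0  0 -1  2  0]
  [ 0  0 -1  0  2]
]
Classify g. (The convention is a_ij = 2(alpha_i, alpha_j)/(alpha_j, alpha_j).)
The matrix has rank 5 with 2's on the diagonal. Reading the off-diagonal entries as Dynkin edges (a single edge where a_ij = a_ji = -1; a double or triple edge where a_ij * a_ji = 2 or 3), the diagram is a chain of 3 nodes with a fork of two nodes at one end (D_5). One simple-root ordering that puts it in standard form is (alpha_1, alpha_2, alpha_3, alpha_5, alpha_4). So the algebra is type D_5, i.e. so(10).

type D_5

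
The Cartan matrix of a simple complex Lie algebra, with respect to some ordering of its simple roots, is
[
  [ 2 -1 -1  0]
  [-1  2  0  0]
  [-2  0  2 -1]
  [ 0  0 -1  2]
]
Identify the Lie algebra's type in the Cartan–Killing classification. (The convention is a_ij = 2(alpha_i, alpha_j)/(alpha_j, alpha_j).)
The matrix has rank 4 with 2's on the diagonal. Reading the off-diagonal entries as Dynkin edges (a single edge where a_ij = a_ji = -1; a double or triple edge where a_ij * a_ji = 2 or 3), the diagram is a chain of 4 nodes with a double edge between the middle two (F_4). One simple-root ordering that puts it in standard form is (alpha_4, alpha_3, alpha_1, alpha_2). So the algebra is type F_4.

F_4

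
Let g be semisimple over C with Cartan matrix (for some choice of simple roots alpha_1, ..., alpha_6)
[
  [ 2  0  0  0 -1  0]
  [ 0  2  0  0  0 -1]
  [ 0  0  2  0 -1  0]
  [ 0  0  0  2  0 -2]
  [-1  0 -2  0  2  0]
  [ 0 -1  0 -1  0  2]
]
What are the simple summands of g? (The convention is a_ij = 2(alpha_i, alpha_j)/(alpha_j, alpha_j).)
The diagram associated to this matrix has two connected components: the simple roots {alpha_1, alpha_3, alpha_5} form a chain of 3 nodes with a double edge at one end; the terminal node there is the unique short simple root (B_3), and {alpha_2, alpha_4, alpha_6} form a chain of 3 nodes with a double edge at one end; the terminal node there is the unique long simple root (C_3). A semisimple Lie algebra decomposes uniquely as the direct sum of simple ideals, one per connected component of its Dynkin diagram, so g ≅ B_3 ⊕ C_3 (dimension 21 + 21 = 42).

B3 ⊕ C3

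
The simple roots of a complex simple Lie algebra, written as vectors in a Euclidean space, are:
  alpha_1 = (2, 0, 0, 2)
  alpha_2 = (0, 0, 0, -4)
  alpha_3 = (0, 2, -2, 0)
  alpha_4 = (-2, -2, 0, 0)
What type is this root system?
Compute the Cartan integers a_ij = 2(alpha_i, alpha_j)/(alpha_j, alpha_j); the resulting 4x4 Cartan matrix is
[[2, -1, 0, -1], [-2, 2, 0, 0], [0, 0, 2, -1], [-1, 0, -1, 2]].
The roots have two lengths (squared-length ratio 2:1); the short ones are alpha_{1,3,4}. The associated Dynkin diagram is a chain of 4 nodes with a double edge at one end; the terminal node there is the unique long simple root (C_4), so the type is C_4 (the algebra sp(8)).

C_4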